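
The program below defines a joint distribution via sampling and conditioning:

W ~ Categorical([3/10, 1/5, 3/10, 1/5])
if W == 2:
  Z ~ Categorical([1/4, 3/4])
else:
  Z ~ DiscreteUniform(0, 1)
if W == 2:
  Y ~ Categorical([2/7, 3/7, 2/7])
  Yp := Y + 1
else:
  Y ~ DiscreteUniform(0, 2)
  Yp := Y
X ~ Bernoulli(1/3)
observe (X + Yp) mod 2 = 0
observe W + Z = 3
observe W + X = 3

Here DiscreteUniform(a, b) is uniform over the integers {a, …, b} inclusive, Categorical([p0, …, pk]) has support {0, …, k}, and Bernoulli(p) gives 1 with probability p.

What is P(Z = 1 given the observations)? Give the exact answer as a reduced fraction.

P(Z = 1 | obs) = 27/55

Enumerate traces; 4 have nonzero weight after conditioning:
  (W=2, Z=1, Y=0, X=1) weight 3/140
  (W=2, Z=1, Y=2, X=1) weight 3/140
  (W=3, Z=0, Y=0, X=0) weight 1/45
  (W=3, Z=0, Y=2, X=0) weight 1/45
Group by Z:
  weight(Z=0) = 2/45
  weight(Z=1) = 3/70
Total weight = 2/45 + 3/70 = 11/126
P(Z=0 | obs) = 2/45 / 11/126 = 28/55
P(Z=1 | obs) = 3/70 / 11/126 = 27/55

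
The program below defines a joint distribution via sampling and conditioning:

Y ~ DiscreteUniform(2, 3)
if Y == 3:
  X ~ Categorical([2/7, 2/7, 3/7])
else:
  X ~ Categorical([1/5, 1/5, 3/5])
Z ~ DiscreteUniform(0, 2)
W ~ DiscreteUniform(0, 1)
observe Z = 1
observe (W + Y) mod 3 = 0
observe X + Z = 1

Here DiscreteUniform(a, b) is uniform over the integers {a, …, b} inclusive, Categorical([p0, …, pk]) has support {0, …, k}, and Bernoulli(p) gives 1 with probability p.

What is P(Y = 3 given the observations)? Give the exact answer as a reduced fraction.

P(Y = 3 | obs) = 10/17

Enumerate traces; 2 have nonzero weight after conditioning:
  (Y=2, X=0, Z=1, W=1) weight 1/60
  (Y=3, X=0, Z=1, W=0) weight 1/42
Group by Y:
  weight(Y=2) = 1/60
  weight(Y=3) = 1/42
Total weight = 1/60 + 1/42 = 17/420
P(Y=2 | obs) = 1/60 / 17/420 = 7/17
P(Y=3 | obs) = 1/42 / 17/420 = 10/17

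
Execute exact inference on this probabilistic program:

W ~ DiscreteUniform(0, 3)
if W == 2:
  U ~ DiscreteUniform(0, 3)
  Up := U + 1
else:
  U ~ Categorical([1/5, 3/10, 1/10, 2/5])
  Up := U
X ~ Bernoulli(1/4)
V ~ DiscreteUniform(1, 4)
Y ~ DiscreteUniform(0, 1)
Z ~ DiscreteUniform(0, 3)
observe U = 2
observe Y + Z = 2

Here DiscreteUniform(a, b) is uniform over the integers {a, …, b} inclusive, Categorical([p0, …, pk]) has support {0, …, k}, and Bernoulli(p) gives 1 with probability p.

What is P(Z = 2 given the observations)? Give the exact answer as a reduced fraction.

P(Z = 2 | obs) = 1/2

Enumerate traces; 64 have nonzero weight after conditioning:
  (W=0, U=2, X=0, V=1, Y=0, Z=2) weight 3/5120
  (W=0, U=2, X=0, V=1, Y=1, Z=1) weight 3/5120
  (W=0, U=2, X=0, V=2, Y=0, Z=2) weight 3/5120
  (W=0, U=2, X=0, V=2, Y=1, Z=1) weight 3/5120
  (W=0, U=2, X=0, V=3, Y=0, Z=2) weight 3/5120
  (W=0, U=2, X=0, V=3, Y=1, Z=1) weight 3/5120
  (W=0, U=2, X=0, V=4, Y=0, Z=2) weight 3/5120
  (W=0, U=2, X=0, V=4, Y=1, Z=1) weight 3/5120
  … 56 more
Group by Z:
  weight(Z=1) = 11/640
  weight(Z=2) = 11/640
Total weight = 11/640 + 11/640 = 11/320
P(Z=1 | obs) = 11/640 / 11/320 = 1/2
P(Z=2 | obs) = 11/640 / 11/320 = 1/2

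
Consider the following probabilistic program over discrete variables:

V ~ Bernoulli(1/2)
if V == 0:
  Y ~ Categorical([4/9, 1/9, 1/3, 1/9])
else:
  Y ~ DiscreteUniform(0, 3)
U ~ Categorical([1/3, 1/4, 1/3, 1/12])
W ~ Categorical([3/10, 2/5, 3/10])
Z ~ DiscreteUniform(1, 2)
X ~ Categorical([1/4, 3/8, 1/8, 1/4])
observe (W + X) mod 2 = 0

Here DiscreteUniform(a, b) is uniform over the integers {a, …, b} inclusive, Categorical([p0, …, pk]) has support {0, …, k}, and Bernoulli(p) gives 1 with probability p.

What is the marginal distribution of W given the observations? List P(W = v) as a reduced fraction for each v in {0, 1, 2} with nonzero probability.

P(W=0) = 9/38, P(W=1) = 10/19, P(W=2) = 9/38

Enumerate traces; 384 have nonzero weight after conditioning:
  (V=0, Y=0, U=0, W=0, Z=1, X=0) weight 1/360
  (V=0, Y=0, U=0, W=0, Z=1, X=2) weight 1/720
  (V=0, Y=0, U=0, W=0, Z=2, X=0) weight 1/360
  (V=0, Y=0, U=0, W=0, Z=2, X=2) weight 1/720
  (V=0, Y=0, U=0, W=1, Z=1, X=1) weight 1/180
  (V=0, Y=0, U=0, W=1, Z=1, X=3) weight 1/270
  (V=0, Y=0, U=0, W=1, Z=2, X=1) weight 1/180
  (V=0, Y=0, U=0, W=1, Z=2, X=3) weight 1/270
  (V=0, Y=0, U=0, W=2, Z=1, X=0) weight 1/360
  … 375 more
Group by W:
  weight(W=0) = 9/80
  weight(W=1) = 1/4
  weight(W=2) = 9/80
Total weight = 9/80 + 1/4 + 9/80 = 19/40
P(W=0 | obs) = 9/80 / 19/40 = 9/38
P(W=1 | obs) = 1/4 / 19/40 = 10/19
P(W=2 | obs) = 9/80 / 19/40 = 9/38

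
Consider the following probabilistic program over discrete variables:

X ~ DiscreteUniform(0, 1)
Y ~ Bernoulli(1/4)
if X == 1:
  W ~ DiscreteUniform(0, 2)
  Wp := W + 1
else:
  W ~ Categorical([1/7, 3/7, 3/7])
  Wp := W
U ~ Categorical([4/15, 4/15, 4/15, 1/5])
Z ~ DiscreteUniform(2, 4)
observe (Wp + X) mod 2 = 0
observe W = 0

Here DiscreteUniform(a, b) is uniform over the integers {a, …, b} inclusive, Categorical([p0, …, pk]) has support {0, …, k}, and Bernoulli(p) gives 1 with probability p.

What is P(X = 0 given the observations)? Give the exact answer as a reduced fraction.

P(X = 0 | obs) = 3/10

Enumerate traces; 48 have nonzero weight after conditioning:
  (X=0, Y=0, W=0, U=0, Z=2) weight 1/210
  (X=0, Y=0, W=0, U=0, Z=3) weight 1/210
  (X=0, Y=0, W=0, U=0, Z=4) weight 1/210
  (X=0, Y=0, W=0, U=1, Z=2) weight 1/210
  (X=0, Y=0, W=0, U=1, Z=3) weight 1/210
  (X=0, Y=0, W=0, U=1, Z=4) weight 1/210
  (X=0, Y=0, W=0, U=2, Z=2) weight 1/210
  (X=0, Y=0, W=0, U=2, Z=3) weight 1/210
  (X=1, Y=0, W=0, U=0, Z=2) weight 1/90
  … 39 more
Group by X:
  weight(X=0) = 1/14
  weight(X=1) = 1/6
Total weight = 1/14 + 1/6 = 5/21
P(X=0 | obs) = 1/14 / 5/21 = 3/10
P(X=1 | obs) = 1/6 / 5/21 = 7/10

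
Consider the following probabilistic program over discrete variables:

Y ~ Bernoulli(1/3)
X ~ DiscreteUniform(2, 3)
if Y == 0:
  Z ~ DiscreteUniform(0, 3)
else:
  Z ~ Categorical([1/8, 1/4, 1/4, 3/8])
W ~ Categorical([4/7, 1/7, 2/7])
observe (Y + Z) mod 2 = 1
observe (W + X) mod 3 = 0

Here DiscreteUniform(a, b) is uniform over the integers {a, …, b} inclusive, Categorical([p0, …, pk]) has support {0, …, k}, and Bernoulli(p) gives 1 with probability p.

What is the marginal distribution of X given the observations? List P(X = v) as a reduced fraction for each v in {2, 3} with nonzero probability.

Enumerate traces; 8 have nonzero weight after conditioning:
  (Y=0, X=2, Z=1, W=1) weight 1/84
  (Y=0, X=2, Z=3, W=1) weight 1/84
  (Y=0, X=3, Z=1, W=0) weight 1/21
  (Y=0, X=3, Z=3, W=0) weight 1/21
  (Y=1, X=2, Z=0, W=1) weight 1/336
  (Y=1, X=2, Z=2, W=1) weight 1/168
  (Y=1, X=3, Z=0, W=0) weight 1/84
  (Y=1, X=3, Z=2, W=0) weight 1/42
Group by X:
  weight(X=2) = 11/336
  weight(X=3) = 11/84
Total weight = 11/336 + 11/84 = 55/336
P(X=2 | obs) = 11/336 / 55/336 = 1/5
P(X=3 | obs) = 11/84 / 55/336 = 4/5

P(X=2) = 1/5, P(X=3) = 4/5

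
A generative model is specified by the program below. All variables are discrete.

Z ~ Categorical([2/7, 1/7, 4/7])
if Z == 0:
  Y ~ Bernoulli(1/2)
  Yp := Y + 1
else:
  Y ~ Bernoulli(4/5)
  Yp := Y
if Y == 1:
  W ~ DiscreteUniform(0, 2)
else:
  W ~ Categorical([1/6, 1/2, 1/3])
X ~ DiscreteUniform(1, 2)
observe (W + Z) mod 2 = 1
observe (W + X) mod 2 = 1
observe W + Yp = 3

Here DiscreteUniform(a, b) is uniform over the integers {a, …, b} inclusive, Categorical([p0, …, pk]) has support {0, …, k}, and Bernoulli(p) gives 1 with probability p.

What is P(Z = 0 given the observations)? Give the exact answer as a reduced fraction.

Enumerate traces; 2 have nonzero weight after conditioning:
  (Z=0, Y=1, W=1, X=2) weight 1/42
  (Z=1, Y=1, W=2, X=1) weight 2/105
Group by Z:
  weight(Z=0) = 1/42
  weight(Z=1) = 2/105
Total weight = 1/42 + 2/105 = 3/70
P(Z=0 | obs) = 1/42 / 3/70 = 5/9
P(Z=1 | obs) = 2/105 / 3/70 = 4/9

P(Z = 0 | obs) = 5/9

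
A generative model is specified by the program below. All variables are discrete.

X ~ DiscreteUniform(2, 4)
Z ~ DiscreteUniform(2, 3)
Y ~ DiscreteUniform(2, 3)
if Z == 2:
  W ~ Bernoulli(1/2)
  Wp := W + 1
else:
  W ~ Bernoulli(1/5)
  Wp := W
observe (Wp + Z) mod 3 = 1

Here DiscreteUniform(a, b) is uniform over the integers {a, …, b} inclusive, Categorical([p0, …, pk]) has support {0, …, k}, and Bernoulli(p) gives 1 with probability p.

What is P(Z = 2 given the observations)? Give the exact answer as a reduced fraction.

Enumerate traces; 12 have nonzero weight after conditioning:
  (X=2, Z=2, Y=2, W=1) weight 1/24
  (X=2, Z=2, Y=3, W=1) weight 1/24
  (X=2, Z=3, Y=2, W=1) weight 1/60
  (X=2, Z=3, Y=3, W=1) weight 1/60
  (X=3, Z=2, Y=2, W=1) weight 1/24
  (X=3, Z=2, Y=3, W=1) weight 1/24
  (X=3, Z=3, Y=2, W=1) weight 1/60
  (X=3, Z=3, Y=3, W=1) weight 1/60
  … 4 more
Group by Z:
  weight(Z=2) = 1/4
  weight(Z=3) = 1/10
Total weight = 1/4 + 1/10 = 7/20
P(Z=2 | obs) = 1/4 / 7/20 = 5/7
P(Z=3 | obs) = 1/10 / 7/20 = 2/7

P(Z = 2 | obs) = 5/7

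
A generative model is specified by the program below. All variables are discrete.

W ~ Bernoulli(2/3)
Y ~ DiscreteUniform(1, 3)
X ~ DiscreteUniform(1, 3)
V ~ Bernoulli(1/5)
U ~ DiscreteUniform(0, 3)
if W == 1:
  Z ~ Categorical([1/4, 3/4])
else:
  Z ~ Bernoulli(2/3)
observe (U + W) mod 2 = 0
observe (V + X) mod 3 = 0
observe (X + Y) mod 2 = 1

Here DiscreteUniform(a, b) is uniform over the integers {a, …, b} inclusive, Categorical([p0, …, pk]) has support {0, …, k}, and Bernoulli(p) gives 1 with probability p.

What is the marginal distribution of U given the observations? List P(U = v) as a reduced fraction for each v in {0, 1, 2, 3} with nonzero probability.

Enumerate traces; 24 have nonzero weight after conditioning:
  (W=0, Y=1, X=2, V=1, U=0, Z=0) weight 1/1620
  (W=0, Y=1, X=2, V=1, U=0, Z=1) weight 1/810
  (W=0, Y=1, X=2, V=1, U=2, Z=0) weight 1/1620
  (W=0, Y=1, X=2, V=1, U=2, Z=1) weight 1/810
  (W=0, Y=2, X=3, V=0, U=0, Z=0) weight 1/405
  (W=0, Y=2, X=3, V=0, U=0, Z=1) weight 2/405
  (W=0, Y=2, X=3, V=0, U=2, Z=0) weight 1/405
  (W=0, Y=2, X=3, V=0, U=2, Z=1) weight 2/405
  (W=1, Y=1, X=2, V=1, U=1, Z=0) weight 1/1080
  (W=1, Y=1, X=2, V=1, U=3, Z=0) weight 1/1080
  … 14 more
Group by U:
  weight(U=0) = 1/90
  weight(U=1) = 1/45
  weight(U=2) = 1/90
  weight(U=3) = 1/45
Total weight = 1/90 + 1/45 + 1/90 + 1/45 = 1/15
P(U=0 | obs) = 1/90 / 1/15 = 1/6
P(U=1 | obs) = 1/45 / 1/15 = 1/3
P(U=2 | obs) = 1/90 / 1/15 = 1/6
P(U=3 | obs) = 1/45 / 1/15 = 1/3

P(U=0) = 1/6, P(U=1) = 1/3, P(U=2) = 1/6, P(U=3) = 1/3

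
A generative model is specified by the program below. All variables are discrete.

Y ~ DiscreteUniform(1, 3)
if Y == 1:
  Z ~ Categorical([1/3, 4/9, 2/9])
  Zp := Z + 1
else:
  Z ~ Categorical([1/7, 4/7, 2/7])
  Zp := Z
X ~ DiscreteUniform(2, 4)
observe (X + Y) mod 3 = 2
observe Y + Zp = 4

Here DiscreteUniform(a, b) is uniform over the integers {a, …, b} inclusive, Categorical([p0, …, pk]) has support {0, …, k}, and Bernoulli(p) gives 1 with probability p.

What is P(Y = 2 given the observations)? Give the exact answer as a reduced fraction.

Enumerate traces; 3 have nonzero weight after conditioning:
  (Y=1, Z=2, X=4) weight 2/81
  (Y=2, Z=2, X=3) weight 2/63
  (Y=3, Z=1, X=2) weight 4/63
Group by Y:
  weight(Y=1) = 2/81
  weight(Y=2) = 2/63
  weight(Y=3) = 4/63
Total weight = 2/81 + 2/63 + 4/63 = 68/567
P(Y=1 | obs) = 2/81 / 68/567 = 7/34
P(Y=2 | obs) = 2/63 / 68/567 = 9/34
P(Y=3 | obs) = 4/63 / 68/567 = 9/17

P(Y = 2 | obs) = 9/34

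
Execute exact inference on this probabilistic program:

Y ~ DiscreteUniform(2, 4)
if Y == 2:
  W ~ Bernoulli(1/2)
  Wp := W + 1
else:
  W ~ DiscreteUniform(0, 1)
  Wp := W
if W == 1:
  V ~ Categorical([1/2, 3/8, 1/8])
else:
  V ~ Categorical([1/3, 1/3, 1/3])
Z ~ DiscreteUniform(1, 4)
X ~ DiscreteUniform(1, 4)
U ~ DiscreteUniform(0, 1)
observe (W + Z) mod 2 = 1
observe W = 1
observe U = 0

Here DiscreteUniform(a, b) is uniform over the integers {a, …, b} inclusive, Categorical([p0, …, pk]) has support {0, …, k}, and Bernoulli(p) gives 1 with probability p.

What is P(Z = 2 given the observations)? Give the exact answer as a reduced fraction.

Enumerate traces; 72 have nonzero weight after conditioning:
  (Y=2, W=1, V=0, Z=2, X=1, U=0) weight 1/384
  (Y=2, W=1, V=0, Z=2, X=2, U=0) weight 1/384
  (Y=2, W=1, V=0, Z=2, X=3, U=0) weight 1/384
  (Y=2, W=1, V=0, Z=2, X=4, U=0) weight 1/384
  (Y=2, W=1, V=0, Z=4, X=1, U=0) weight 1/384
  (Y=2, W=1, V=0, Z=4, X=2, U=0) weight 1/384
  (Y=2, W=1, V=0, Z=4, X=3, U=0) weight 1/384
  (Y=2, W=1, V=0, Z=4, X=4, U=0) weight 1/384
  … 64 more
Group by Z:
  weight(Z=2) = 1/16
  weight(Z=4) = 1/16
Total weight = 1/16 + 1/16 = 1/8
P(Z=2 | obs) = 1/16 / 1/8 = 1/2
P(Z=4 | obs) = 1/16 / 1/8 = 1/2

P(Z = 2 | obs) = 1/2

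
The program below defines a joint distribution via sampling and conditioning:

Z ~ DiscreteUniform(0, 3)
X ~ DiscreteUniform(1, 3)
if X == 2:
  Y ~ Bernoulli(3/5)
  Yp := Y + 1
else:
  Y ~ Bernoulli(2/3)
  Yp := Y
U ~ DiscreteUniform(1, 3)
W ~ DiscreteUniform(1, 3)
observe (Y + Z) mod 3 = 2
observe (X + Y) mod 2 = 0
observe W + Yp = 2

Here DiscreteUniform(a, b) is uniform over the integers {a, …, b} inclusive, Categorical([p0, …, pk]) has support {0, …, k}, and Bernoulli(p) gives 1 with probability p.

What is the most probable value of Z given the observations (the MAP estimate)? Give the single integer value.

Enumerate traces; 9 have nonzero weight after conditioning:
  (Z=1, X=1, Y=1, U=1, W=1) weight 1/162
  (Z=1, X=1, Y=1, U=2, W=1) weight 1/162
  (Z=1, X=1, Y=1, U=3, W=1) weight 1/162
  (Z=1, X=3, Y=1, U=1, W=1) weight 1/162
  (Z=1, X=3, Y=1, U=2, W=1) weight 1/162
  (Z=1, X=3, Y=1, U=3, W=1) weight 1/162
  (Z=2, X=2, Y=0, U=1, W=1) weight 1/270
  (Z=2, X=2, Y=0, U=2, W=1) weight 1/270
  … 1 more
Group by Z:
  weight(Z=1) = 1/27
  weight(Z=2) = 1/90
Total weight = 1/27 + 1/90 = 13/270
P(Z=1 | obs) = 1/27 / 13/270 = 10/13
P(Z=2 | obs) = 1/90 / 13/270 = 3/13
argmax = 1

argmax_v P(Z = v | obs) = 1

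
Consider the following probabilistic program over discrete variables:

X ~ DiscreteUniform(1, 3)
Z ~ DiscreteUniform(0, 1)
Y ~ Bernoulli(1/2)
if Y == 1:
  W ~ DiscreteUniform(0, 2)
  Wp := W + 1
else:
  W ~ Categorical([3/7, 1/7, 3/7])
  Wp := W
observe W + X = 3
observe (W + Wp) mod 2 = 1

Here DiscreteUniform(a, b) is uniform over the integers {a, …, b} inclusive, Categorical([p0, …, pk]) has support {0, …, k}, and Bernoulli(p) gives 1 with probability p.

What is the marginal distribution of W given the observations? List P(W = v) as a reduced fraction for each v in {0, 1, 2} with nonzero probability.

Enumerate traces; 6 have nonzero weight after conditioning:
  (X=1, Z=0, Y=1, W=2) weight 1/36
  (X=1, Z=1, Y=1, W=2) weight 1/36
  (X=2, Z=0, Y=1, W=1) weight 1/36
  (X=2, Z=1, Y=1, W=1) weight 1/36
  (X=3, Z=0, Y=1, W=0) weight 1/36
  (X=3, Z=1, Y=1, W=0) weight 1/36
Group by W:
  weight(W=0) = 1/18
  weight(W=1) = 1/18
  weight(W=2) = 1/18
Total weight = 1/18 + 1/18 + 1/18 = 1/6
P(W=0 | obs) = 1/18 / 1/6 = 1/3
P(W=1 | obs) = 1/18 / 1/6 = 1/3
P(W=2 | obs) = 1/18 / 1/6 = 1/3

P(W=0) = 1/3, P(W=1) = 1/3, P(W=2) = 1/3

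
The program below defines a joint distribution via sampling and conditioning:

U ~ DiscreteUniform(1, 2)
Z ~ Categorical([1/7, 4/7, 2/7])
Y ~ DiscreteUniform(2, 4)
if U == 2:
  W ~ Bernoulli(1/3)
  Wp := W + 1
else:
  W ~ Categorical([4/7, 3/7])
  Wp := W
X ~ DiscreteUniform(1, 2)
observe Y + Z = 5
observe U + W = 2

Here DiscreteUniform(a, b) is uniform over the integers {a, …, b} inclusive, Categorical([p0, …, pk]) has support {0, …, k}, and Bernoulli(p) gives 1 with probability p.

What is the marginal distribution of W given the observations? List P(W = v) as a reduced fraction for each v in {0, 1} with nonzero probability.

P(W=0) = 14/23, P(W=1) = 9/23

Enumerate traces; 8 have nonzero weight after conditioning:
  (U=1, Z=1, Y=4, W=1, X=1) weight 1/49
  (U=1, Z=1, Y=4, W=1, X=2) weight 1/49
  (U=1, Z=2, Y=3, W=1, X=1) weight 1/98
  (U=1, Z=2, Y=3, W=1, X=2) weight 1/98
  (U=2, Z=1, Y=4, W=0, X=1) weight 2/63
  (U=2, Z=1, Y=4, W=0, X=2) weight 2/63
  (U=2, Z=2, Y=3, W=0, X=1) weight 1/63
  (U=2, Z=2, Y=3, W=0, X=2) weight 1/63
Group by W:
  weight(W=0) = 2/21
  weight(W=1) = 3/49
Total weight = 2/21 + 3/49 = 23/147
P(W=0 | obs) = 2/21 / 23/147 = 14/23
P(W=1 | obs) = 3/49 / 23/147 = 9/23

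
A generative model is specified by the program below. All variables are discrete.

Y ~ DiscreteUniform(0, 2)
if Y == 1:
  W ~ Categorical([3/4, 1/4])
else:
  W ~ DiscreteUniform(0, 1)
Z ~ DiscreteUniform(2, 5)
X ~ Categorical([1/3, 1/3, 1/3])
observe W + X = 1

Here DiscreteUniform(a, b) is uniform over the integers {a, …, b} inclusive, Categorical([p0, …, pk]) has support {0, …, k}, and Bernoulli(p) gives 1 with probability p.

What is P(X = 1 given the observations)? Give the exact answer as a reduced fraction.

P(X = 1 | obs) = 7/12

Enumerate traces; 24 have nonzero weight after conditioning:
  (Y=0, W=0, Z=2, X=1) weight 1/72
  (Y=0, W=0, Z=3, X=1) weight 1/72
  (Y=0, W=0, Z=4, X=1) weight 1/72
  (Y=0, W=0, Z=5, X=1) weight 1/72
  (Y=0, W=1, Z=2, X=0) weight 1/72
  (Y=0, W=1, Z=3, X=0) weight 1/72
  (Y=0, W=1, Z=4, X=0) weight 1/72
  (Y=0, W=1, Z=5, X=0) weight 1/72
  … 16 more
Group by X:
  weight(X=0) = 5/36
  weight(X=1) = 7/36
Total weight = 5/36 + 7/36 = 1/3
P(X=0 | obs) = 5/36 / 1/3 = 5/12
P(X=1 | obs) = 7/36 / 1/3 = 7/12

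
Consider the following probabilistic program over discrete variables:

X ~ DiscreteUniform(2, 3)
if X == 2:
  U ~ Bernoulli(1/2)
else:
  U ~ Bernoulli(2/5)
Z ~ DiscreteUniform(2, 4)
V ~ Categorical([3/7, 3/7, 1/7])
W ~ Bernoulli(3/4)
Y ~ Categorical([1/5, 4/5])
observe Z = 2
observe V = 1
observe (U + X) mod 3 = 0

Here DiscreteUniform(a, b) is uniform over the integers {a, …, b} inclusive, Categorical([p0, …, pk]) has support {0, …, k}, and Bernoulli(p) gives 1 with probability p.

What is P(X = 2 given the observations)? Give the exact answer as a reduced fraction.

P(X = 2 | obs) = 5/11

Enumerate traces; 8 have nonzero weight after conditioning:
  (X=2, U=1, Z=2, V=1, W=0, Y=0) weight 1/560
  (X=2, U=1, Z=2, V=1, W=0, Y=1) weight 1/140
  (X=2, U=1, Z=2, V=1, W=1, Y=0) weight 3/560
  (X=2, U=1, Z=2, V=1, W=1, Y=1) weight 3/140
  (X=3, U=0, Z=2, V=1, W=0, Y=0) weight 3/1400
  (X=3, U=0, Z=2, V=1, W=0, Y=1) weight 3/350
  (X=3, U=0, Z=2, V=1, W=1, Y=0) weight 9/1400
  (X=3, U=0, Z=2, V=1, W=1, Y=1) weight 9/350
Group by X:
  weight(X=2) = 1/28
  weight(X=3) = 3/70
Total weight = 1/28 + 3/70 = 11/140
P(X=2 | obs) = 1/28 / 11/140 = 5/11
P(X=3 | obs) = 3/70 / 11/140 = 6/11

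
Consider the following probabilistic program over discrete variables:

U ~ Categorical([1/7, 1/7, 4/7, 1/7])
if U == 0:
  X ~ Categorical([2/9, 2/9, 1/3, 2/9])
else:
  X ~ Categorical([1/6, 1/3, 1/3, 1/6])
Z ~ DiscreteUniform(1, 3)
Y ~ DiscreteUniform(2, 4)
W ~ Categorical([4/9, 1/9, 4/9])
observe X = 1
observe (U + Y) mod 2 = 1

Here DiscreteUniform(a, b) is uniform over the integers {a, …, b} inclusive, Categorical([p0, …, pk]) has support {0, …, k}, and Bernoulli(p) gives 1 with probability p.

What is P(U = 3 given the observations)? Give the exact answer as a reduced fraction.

Enumerate traces; 54 have nonzero weight after conditioning:
  (U=0, X=1, Z=1, Y=3, W=0) weight 8/5103
  (U=0, X=1, Z=1, Y=3, W=1) weight 2/5103
  (U=0, X=1, Z=1, Y=3, W=2) weight 8/5103
  (U=0, X=1, Z=2, Y=3, W=0) weight 8/5103
  (U=0, X=1, Z=2, Y=3, W=1) weight 2/5103
  (U=0, X=1, Z=2, Y=3, W=2) weight 8/5103
  (U=0, X=1, Z=3, Y=3, W=0) weight 8/5103
  (U=0, X=1, Z=3, Y=3, W=1) weight 2/5103
  (U=1, X=1, Z=1, Y=2, W=0) weight 4/1701
  (U=2, X=1, Z=1, Y=3, W=0) weight 16/1701
  … 44 more
Group by U:
  weight(U=0) = 2/189
  weight(U=1) = 2/63
  weight(U=2) = 4/63
  weight(U=3) = 2/63
Total weight = 2/189 + 2/63 + 4/63 + 2/63 = 26/189
P(U=0 | obs) = 2/189 / 26/189 = 1/13
P(U=1 | obs) = 2/63 / 26/189 = 3/13
P(U=2 | obs) = 4/63 / 26/189 = 6/13
P(U=3 | obs) = 2/63 / 26/189 = 3/13

P(U = 3 | obs) = 3/13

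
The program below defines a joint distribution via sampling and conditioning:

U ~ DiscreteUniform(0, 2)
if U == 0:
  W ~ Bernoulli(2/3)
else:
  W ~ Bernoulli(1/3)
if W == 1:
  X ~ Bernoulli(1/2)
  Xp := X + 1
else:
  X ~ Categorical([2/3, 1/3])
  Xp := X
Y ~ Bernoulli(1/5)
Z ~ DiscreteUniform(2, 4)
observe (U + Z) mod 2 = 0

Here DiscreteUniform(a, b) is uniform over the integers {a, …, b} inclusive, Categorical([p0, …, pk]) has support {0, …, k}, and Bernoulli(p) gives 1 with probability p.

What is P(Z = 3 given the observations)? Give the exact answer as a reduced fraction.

P(Z = 3 | obs) = 1/5

Enumerate traces; 40 have nonzero weight after conditioning:
  (U=0, W=0, X=0, Y=0, Z=2) weight 8/405
  (U=0, W=0, X=0, Y=0, Z=4) weight 8/405
  (U=0, W=0, X=0, Y=1, Z=2) weight 2/405
  (U=0, W=0, X=0, Y=1, Z=4) weight 2/405
  (U=0, W=0, X=1, Y=0, Z=2) weight 4/405
  (U=0, W=0, X=1, Y=0, Z=4) weight 4/405
  (U=0, W=0, X=1, Y=1, Z=2) weight 1/405
  (U=0, W=0, X=1, Y=1, Z=4) weight 1/405
  (U=1, W=0, X=0, Y=0, Z=3) weight 16/405
  … 31 more
Group by Z:
  weight(Z=2) = 2/9
  weight(Z=3) = 1/9
  weight(Z=4) = 2/9
Total weight = 2/9 + 1/9 + 2/9 = 5/9
P(Z=2 | obs) = 2/9 / 5/9 = 2/5
P(Z=3 | obs) = 1/9 / 5/9 = 1/5
P(Z=4 | obs) = 2/9 / 5/9 = 2/5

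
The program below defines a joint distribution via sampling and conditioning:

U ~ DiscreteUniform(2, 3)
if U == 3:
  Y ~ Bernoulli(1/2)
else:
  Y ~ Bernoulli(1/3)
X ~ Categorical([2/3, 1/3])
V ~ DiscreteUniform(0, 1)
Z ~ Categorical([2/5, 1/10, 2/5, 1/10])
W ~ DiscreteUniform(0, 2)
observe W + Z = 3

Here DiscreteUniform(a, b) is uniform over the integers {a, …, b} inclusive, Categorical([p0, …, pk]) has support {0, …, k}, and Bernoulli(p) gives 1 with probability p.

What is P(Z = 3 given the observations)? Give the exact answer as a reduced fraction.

Enumerate traces; 48 have nonzero weight after conditioning:
  (U=2, Y=0, X=0, V=0, Z=1, W=2) weight 1/270
  (U=2, Y=0, X=0, V=0, Z=2, W=1) weight 2/135
  (U=2, Y=0, X=0, V=0, Z=3, W=0) weight 1/270
  (U=2, Y=0, X=0, V=1, Z=1, W=2) weight 1/270
  (U=2, Y=0, X=0, V=1, Z=2, W=1) weight 2/135
  (U=2, Y=0, X=0, V=1, Z=3, W=0) weight 1/270
  (U=2, Y=0, X=1, V=0, Z=1, W=2) weight 1/540
  (U=2, Y=0, X=1, V=0, Z=2, W=1) weight 1/135
  … 40 more
Group by Z:
  weight(Z=1) = 1/30
  weight(Z=2) = 2/15
  weight(Z=3) = 1/30
Total weight = 1/30 + 2/15 + 1/30 = 1/5
P(Z=1 | obs) = 1/30 / 1/5 = 1/6
P(Z=2 | obs) = 2/15 / 1/5 = 2/3
P(Z=3 | obs) = 1/30 / 1/5 = 1/6

P(Z = 3 | obs) = 1/6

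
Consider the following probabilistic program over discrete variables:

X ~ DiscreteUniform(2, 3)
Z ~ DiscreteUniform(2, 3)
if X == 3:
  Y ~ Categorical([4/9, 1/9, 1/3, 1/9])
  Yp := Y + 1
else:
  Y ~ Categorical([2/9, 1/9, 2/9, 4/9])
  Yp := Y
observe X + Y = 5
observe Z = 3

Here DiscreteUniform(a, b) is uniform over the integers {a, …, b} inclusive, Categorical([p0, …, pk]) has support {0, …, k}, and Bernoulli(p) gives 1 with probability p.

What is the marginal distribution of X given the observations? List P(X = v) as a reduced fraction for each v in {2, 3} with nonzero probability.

Enumerate traces; 2 have nonzero weight after conditioning:
  (X=2, Z=3, Y=3) weight 1/9
  (X=3, Z=3, Y=2) weight 1/12
Group by X:
  weight(X=2) = 1/9
  weight(X=3) = 1/12
Total weight = 1/9 + 1/12 = 7/36
P(X=2 | obs) = 1/9 / 7/36 = 4/7
P(X=3 | obs) = 1/12 / 7/36 = 3/7

P(X=2) = 4/7, P(X=3) = 3/7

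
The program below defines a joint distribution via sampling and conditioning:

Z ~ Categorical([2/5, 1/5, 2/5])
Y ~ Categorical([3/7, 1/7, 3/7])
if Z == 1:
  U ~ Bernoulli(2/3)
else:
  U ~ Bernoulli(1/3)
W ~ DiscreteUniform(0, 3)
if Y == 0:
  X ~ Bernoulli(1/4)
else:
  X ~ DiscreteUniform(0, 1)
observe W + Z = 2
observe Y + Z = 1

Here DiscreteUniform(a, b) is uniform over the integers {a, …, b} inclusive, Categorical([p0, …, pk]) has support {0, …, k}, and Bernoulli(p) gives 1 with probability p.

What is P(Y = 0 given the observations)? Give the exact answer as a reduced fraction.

Enumerate traces; 8 have nonzero weight after conditioning:
  (Z=0, Y=1, U=0, W=2, X=0) weight 1/210
  (Z=0, Y=1, U=0, W=2, X=1) weight 1/210
  (Z=0, Y=1, U=1, W=2, X=0) weight 1/420
  (Z=0, Y=1, U=1, W=2, X=1) weight 1/420
  (Z=1, Y=0, U=0, W=1, X=0) weight 3/560
  (Z=1, Y=0, U=0, W=1, X=1) weight 1/560
  (Z=1, Y=0, U=1, W=1, X=0) weight 3/280
  (Z=1, Y=0, U=1, W=1, X=1) weight 1/280
Group by Y:
  weight(Y=0) = 3/140
  weight(Y=1) = 1/70
Total weight = 3/140 + 1/70 = 1/28
P(Y=0 | obs) = 3/140 / 1/28 = 3/5
P(Y=1 | obs) = 1/70 / 1/28 = 2/5

P(Y = 0 | obs) = 3/5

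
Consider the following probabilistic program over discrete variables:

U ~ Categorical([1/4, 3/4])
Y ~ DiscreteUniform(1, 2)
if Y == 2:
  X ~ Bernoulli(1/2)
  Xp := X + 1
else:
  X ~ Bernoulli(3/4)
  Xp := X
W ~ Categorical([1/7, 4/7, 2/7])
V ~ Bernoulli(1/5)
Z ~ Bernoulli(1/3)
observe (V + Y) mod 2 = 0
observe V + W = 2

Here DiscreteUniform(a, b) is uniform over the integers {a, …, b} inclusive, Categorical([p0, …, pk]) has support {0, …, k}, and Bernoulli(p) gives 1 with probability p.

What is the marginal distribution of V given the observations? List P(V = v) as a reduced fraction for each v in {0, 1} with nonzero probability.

P(V=0) = 2/3, P(V=1) = 1/3

Enumerate traces; 16 have nonzero weight after conditioning:
  (U=0, Y=1, X=0, W=1, V=1, Z=0) weight 1/420
  (U=0, Y=1, X=0, W=1, V=1, Z=1) weight 1/840
  (U=0, Y=1, X=1, W=1, V=1, Z=0) weight 1/140
  (U=0, Y=1, X=1, W=1, V=1, Z=1) weight 1/280
  (U=0, Y=2, X=0, W=2, V=0, Z=0) weight 1/105
  (U=0, Y=2, X=0, W=2, V=0, Z=1) weight 1/210
  (U=0, Y=2, X=1, W=2, V=0, Z=0) weight 1/105
  (U=0, Y=2, X=1, W=2, V=0, Z=1) weight 1/210
  … 8 more
Group by V:
  weight(V=0) = 4/35
  weight(V=1) = 2/35
Total weight = 4/35 + 2/35 = 6/35
P(V=0 | obs) = 4/35 / 6/35 = 2/3
P(V=1 | obs) = 2/35 / 6/35 = 1/3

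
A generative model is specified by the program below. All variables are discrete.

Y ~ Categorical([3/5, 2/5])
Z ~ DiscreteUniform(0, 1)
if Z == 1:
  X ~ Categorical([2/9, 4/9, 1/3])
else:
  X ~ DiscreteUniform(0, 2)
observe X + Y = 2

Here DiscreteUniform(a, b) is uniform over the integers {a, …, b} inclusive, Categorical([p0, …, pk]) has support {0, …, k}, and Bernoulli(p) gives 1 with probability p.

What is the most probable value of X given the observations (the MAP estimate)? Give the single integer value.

argmax_v P(X = v | obs) = 2

Enumerate traces; 4 have nonzero weight after conditioning:
  (Y=0, Z=0, X=2) weight 1/10
  (Y=0, Z=1, X=2) weight 1/10
  (Y=1, Z=0, X=1) weight 1/15
  (Y=1, Z=1, X=1) weight 4/45
Group by X:
  weight(X=1) = 7/45
  weight(X=2) = 1/5
Total weight = 7/45 + 1/5 = 16/45
P(X=1 | obs) = 7/45 / 16/45 = 7/16
P(X=2 | obs) = 1/5 / 16/45 = 9/16
argmax = 2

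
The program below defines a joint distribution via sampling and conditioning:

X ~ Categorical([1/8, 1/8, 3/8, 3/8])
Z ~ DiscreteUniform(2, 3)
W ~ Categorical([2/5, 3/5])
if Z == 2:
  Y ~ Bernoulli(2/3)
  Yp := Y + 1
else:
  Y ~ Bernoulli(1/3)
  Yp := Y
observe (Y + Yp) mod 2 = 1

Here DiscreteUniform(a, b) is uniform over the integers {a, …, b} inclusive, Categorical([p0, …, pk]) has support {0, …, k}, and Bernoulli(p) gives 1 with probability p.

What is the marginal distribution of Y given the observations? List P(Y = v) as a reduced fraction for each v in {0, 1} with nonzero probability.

Enumerate traces; 16 have nonzero weight after conditioning:
  (X=0, Z=2, W=0, Y=0) weight 1/120
  (X=0, Z=2, W=0, Y=1) weight 1/60
  (X=0, Z=2, W=1, Y=0) weight 1/80
  (X=0, Z=2, W=1, Y=1) weight 1/40
  (X=1, Z=2, W=0, Y=0) weight 1/120
  (X=1, Z=2, W=0, Y=1) weight 1/60
  (X=1, Z=2, W=1, Y=0) weight 1/80
  (X=1, Z=2, W=1, Y=1) weight 1/40
  … 8 more
Group by Y:
  weight(Y=0) = 1/6
  weight(Y=1) = 1/3
Total weight = 1/6 + 1/3 = 1/2
P(Y=0 | obs) = 1/6 / 1/2 = 1/3
P(Y=1 | obs) = 1/3 / 1/2 = 2/3

P(Y=0) = 1/3, P(Y=1) = 2/3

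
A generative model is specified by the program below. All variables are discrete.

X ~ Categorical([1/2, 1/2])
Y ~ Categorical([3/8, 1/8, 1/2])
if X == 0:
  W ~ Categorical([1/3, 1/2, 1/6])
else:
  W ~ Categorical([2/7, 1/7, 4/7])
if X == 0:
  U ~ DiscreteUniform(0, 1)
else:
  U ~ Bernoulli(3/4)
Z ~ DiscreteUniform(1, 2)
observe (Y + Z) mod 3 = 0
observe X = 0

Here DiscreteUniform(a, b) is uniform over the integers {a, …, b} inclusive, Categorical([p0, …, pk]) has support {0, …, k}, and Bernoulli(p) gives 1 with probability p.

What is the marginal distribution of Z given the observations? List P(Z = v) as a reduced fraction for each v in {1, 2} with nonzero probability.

Enumerate traces; 12 have nonzero weight after conditioning:
  (X=0, Y=1, W=0, U=0, Z=2) weight 1/192
  (X=0, Y=1, W=0, U=1, Z=2) weight 1/192
  (X=0, Y=1, W=1, U=0, Z=2) weight 1/128
  (X=0, Y=1, W=1, U=1, Z=2) weight 1/128
  (X=0, Y=1, W=2, U=0, Z=2) weight 1/384
  (X=0, Y=1, W=2, U=1, Z=2) weight 1/384
  (X=0, Y=2, W=0, U=0, Z=1) weight 1/48
  (X=0, Y=2, W=0, U=1, Z=1) weight 1/48
  … 4 more
Group by Z:
  weight(Z=1) = 1/8
  weight(Z=2) = 1/32
Total weight = 1/8 + 1/32 = 5/32
P(Z=1 | obs) = 1/8 / 5/32 = 4/5
P(Z=2 | obs) = 1/32 / 5/32 = 1/5

P(Z=1) = 4/5, P(Z=2) = 1/5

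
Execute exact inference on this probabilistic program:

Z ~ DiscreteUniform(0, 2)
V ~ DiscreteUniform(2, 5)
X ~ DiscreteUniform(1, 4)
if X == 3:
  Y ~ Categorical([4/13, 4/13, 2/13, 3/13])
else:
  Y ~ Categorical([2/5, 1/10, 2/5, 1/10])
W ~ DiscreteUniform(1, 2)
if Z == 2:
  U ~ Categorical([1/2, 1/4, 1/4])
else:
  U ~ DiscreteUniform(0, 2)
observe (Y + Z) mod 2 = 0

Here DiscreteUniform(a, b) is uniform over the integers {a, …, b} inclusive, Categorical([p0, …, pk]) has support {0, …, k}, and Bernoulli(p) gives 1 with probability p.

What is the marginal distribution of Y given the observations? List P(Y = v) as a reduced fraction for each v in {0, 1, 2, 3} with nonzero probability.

P(Y=0) = 98/223, P(Y=1) = 79/892, P(Y=2) = 88/223, P(Y=3) = 69/892

Enumerate traces; 576 have nonzero weight after conditioning:
  (Z=0, V=2, X=1, Y=0, W=1, U=0) weight 1/720
  (Z=0, V=2, X=1, Y=0, W=1, U=1) weight 1/720
  (Z=0, V=2, X=1, Y=0, W=1, U=2) weight 1/720
  (Z=0, V=2, X=1, Y=0, W=2, U=0) weight 1/720
  (Z=0, V=2, X=1, Y=0, W=2, U=1) weight 1/720
  (Z=0, V=2, X=1, Y=0, W=2, U=2) weight 1/720
  (Z=0, V=2, X=1, Y=2, W=1, U=0) weight 1/720
  (Z=0, V=2, X=1, Y=2, W=1, U=1) weight 1/720
  (Z=1, V=2, X=1, Y=1, W=1, U=0) weight 1/2880
  (Z=1, V=2, X=1, Y=3, W=1, U=0) weight 1/2880
  … 566 more
Group by Y:
  weight(Y=0) = 49/195
  weight(Y=1) = 79/1560
  weight(Y=2) = 44/195
  weight(Y=3) = 23/520
Total weight = 49/195 + 79/1560 + 44/195 + 23/520 = 223/390
P(Y=0 | obs) = 49/195 / 223/390 = 98/223
P(Y=1 | obs) = 79/1560 / 223/390 = 79/892
P(Y=2 | obs) = 44/195 / 223/390 = 88/223
P(Y=3 | obs) = 23/520 / 223/390 = 69/892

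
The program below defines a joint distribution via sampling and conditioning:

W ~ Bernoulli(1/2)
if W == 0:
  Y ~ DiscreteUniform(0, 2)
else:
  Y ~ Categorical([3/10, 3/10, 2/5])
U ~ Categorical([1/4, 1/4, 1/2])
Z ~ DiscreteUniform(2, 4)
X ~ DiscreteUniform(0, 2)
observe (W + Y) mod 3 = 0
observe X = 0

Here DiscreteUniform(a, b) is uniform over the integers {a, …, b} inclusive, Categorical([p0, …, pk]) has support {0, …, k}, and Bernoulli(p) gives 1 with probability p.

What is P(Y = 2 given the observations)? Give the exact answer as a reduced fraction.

P(Y = 2 | obs) = 6/11

Enumerate traces; 18 have nonzero weight after conditioning:
  (W=0, Y=0, U=0, Z=2, X=0) weight 1/216
  (W=0, Y=0, U=0, Z=3, X=0) weight 1/216
  (W=0, Y=0, U=0, Z=4, X=0) weight 1/216
  (W=0, Y=0, U=1, Z=2, X=0) weight 1/216
  (W=0, Y=0, U=1, Z=3, X=0) weight 1/216
  (W=0, Y=0, U=1, Z=4, X=0) weight 1/216
  (W=0, Y=0, U=2, Z=2, X=0) weight 1/108
  (W=0, Y=0, U=2, Z=3, X=0) weight 1/108
  (W=1, Y=2, U=0, Z=2, X=0) weight 1/180
  … 9 more
Group by Y:
  weight(Y=0) = 1/18
  weight(Y=2) = 1/15
Total weight = 1/18 + 1/15 = 11/90
P(Y=0 | obs) = 1/18 / 11/90 = 5/11
P(Y=2 | obs) = 1/15 / 11/90 = 6/11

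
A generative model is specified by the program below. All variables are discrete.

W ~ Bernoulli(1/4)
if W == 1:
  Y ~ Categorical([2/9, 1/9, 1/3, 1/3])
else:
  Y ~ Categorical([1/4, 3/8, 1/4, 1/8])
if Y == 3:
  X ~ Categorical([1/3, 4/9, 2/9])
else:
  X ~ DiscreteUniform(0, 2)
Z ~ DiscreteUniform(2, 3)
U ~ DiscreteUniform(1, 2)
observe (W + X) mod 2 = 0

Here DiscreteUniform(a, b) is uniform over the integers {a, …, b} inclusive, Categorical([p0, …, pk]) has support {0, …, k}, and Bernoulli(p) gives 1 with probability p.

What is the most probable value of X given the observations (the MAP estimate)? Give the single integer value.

Enumerate traces; 48 have nonzero weight after conditioning:
  (W=0, Y=0, X=0, Z=2, U=1) weight 1/64
  (W=0, Y=0, X=0, Z=2, U=2) weight 1/64
  (W=0, Y=0, X=0, Z=3, U=1) weight 1/64
  (W=0, Y=0, X=0, Z=3, U=2) weight 1/64
  (W=0, Y=0, X=2, Z=2, U=1) weight 1/64
  (W=0, Y=0, X=2, Z=2, U=2) weight 1/64
  (W=0, Y=0, X=2, Z=3, U=1) weight 1/64
  (W=0, Y=0, X=2, Z=3, U=2) weight 1/64
  (W=1, Y=0, X=1, Z=2, U=1) weight 1/216
  … 39 more
Group by X:
  weight(X=0) = 1/4
  weight(X=1) = 5/54
  weight(X=2) = 23/96
Total weight = 1/4 + 5/54 + 23/96 = 503/864
P(X=0 | obs) = 1/4 / 503/864 = 216/503
P(X=1 | obs) = 5/54 / 503/864 = 80/503
P(X=2 | obs) = 23/96 / 503/864 = 207/503
argmax = 0

argmax_v P(X = v | obs) = 0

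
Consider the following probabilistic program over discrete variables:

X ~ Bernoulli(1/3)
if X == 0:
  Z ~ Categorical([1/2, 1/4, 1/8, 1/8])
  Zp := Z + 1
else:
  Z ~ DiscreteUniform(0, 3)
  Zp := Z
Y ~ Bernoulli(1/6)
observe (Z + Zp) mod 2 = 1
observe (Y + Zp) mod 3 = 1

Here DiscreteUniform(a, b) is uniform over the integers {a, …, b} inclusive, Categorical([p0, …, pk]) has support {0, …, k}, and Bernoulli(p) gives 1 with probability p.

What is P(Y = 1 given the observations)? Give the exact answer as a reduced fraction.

P(Y = 1 | obs) = 1/26

Enumerate traces; 3 have nonzero weight after conditioning:
  (X=0, Z=0, Y=0) weight 5/18
  (X=0, Z=2, Y=1) weight 1/72
  (X=0, Z=3, Y=0) weight 5/72
Group by Y:
  weight(Y=0) = 25/72
  weight(Y=1) = 1/72
Total weight = 25/72 + 1/72 = 13/36
P(Y=0 | obs) = 25/72 / 13/36 = 25/26
P(Y=1 | obs) = 1/72 / 13/36 = 1/26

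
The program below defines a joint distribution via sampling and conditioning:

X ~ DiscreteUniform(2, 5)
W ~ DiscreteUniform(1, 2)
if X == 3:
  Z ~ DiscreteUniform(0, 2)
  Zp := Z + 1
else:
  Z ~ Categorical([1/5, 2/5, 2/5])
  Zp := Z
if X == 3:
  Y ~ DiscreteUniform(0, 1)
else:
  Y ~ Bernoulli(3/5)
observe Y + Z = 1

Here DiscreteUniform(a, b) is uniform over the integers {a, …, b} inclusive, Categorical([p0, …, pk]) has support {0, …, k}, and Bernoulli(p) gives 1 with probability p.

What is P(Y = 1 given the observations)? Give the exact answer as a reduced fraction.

P(Y = 1 | obs) = 79/176

Enumerate traces; 16 have nonzero weight after conditioning:
  (X=2, W=1, Z=0, Y=1) weight 3/200
  (X=2, W=1, Z=1, Y=0) weight 1/50
  (X=2, W=2, Z=0, Y=1) weight 3/200
  (X=2, W=2, Z=1, Y=0) weight 1/50
  (X=3, W=1, Z=0, Y=1) weight 1/48
  (X=3, W=1, Z=1, Y=0) weight 1/48
  (X=3, W=2, Z=0, Y=1) weight 1/48
  (X=3, W=2, Z=1, Y=0) weight 1/48
  … 8 more
Group by Y:
  weight(Y=0) = 97/600
  weight(Y=1) = 79/600
Total weight = 97/600 + 79/600 = 22/75
P(Y=0 | obs) = 97/600 / 22/75 = 97/176
P(Y=1 | obs) = 79/600 / 22/75 = 79/176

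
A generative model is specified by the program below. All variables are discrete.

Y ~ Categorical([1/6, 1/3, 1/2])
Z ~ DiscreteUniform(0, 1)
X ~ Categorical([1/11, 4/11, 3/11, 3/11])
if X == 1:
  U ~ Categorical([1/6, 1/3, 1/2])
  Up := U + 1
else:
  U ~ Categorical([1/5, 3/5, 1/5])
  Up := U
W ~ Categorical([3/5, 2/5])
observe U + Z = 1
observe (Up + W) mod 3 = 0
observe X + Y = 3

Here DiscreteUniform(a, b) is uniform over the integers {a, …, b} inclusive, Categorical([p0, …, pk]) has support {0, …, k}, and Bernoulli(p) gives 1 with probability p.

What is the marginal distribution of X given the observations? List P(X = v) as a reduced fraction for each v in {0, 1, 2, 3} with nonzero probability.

Enumerate traces; 3 have nonzero weight after conditioning:
  (Y=0, Z=1, X=3, U=0, W=0) weight 3/1100
  (Y=1, Z=1, X=2, U=0, W=0) weight 3/550
  (Y=2, Z=0, X=1, U=1, W=1) weight 2/165
Group by X:
  weight(X=1) = 2/165
  weight(X=2) = 3/550
  weight(X=3) = 3/1100
Total weight = 2/165 + 3/550 + 3/1100 = 67/3300
P(X=1 | obs) = 2/165 / 67/3300 = 40/67
P(X=2 | obs) = 3/550 / 67/3300 = 18/67
P(X=3 | obs) = 3/1100 / 67/3300 = 9/67

P(X=1) = 40/67, P(X=2) = 18/67, P(X=3) = 9/67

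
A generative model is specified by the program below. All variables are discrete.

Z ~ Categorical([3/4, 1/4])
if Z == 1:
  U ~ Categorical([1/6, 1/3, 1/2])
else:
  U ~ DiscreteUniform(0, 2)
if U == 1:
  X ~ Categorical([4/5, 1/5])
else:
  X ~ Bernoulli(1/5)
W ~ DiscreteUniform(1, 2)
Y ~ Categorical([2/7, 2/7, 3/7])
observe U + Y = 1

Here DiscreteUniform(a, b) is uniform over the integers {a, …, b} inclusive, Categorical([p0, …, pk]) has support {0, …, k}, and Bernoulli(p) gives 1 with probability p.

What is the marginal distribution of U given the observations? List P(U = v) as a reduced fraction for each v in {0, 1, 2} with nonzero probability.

Enumerate traces; 16 have nonzero weight after conditioning:
  (Z=0, U=0, X=0, W=1, Y=1) weight 1/35
  (Z=0, U=0, X=0, W=2, Y=1) weight 1/35
  (Z=0, U=0, X=1, W=1, Y=1) weight 1/140
  (Z=0, U=0, X=1, W=2, Y=1) weight 1/140
  (Z=0, U=1, X=0, W=1, Y=0) weight 1/35
  (Z=0, U=1, X=0, W=2, Y=0) weight 1/35
  (Z=0, U=1, X=1, W=1, Y=0) weight 1/140
  (Z=0, U=1, X=1, W=2, Y=0) weight 1/140
  … 8 more
Group by U:
  weight(U=0) = 1/12
  weight(U=1) = 2/21
Total weight = 1/12 + 2/21 = 5/28
P(U=0 | obs) = 1/12 / 5/28 = 7/15
P(U=1 | obs) = 2/21 / 5/28 = 8/15

P(U=0) = 7/15, P(U=1) = 8/15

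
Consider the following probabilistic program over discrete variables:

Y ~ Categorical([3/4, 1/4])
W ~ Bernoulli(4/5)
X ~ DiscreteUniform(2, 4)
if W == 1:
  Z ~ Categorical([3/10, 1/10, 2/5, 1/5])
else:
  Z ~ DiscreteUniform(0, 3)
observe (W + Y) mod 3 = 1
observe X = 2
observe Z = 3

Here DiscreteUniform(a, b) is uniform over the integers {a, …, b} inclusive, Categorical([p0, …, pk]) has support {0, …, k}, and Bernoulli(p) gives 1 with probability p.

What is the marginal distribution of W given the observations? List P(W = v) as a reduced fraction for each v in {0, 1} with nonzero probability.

Enumerate traces; 2 have nonzero weight after conditioning:
  (Y=0, W=1, X=2, Z=3) weight 1/25
  (Y=1, W=0, X=2, Z=3) weight 1/240
Group by W:
  weight(W=0) = 1/240
  weight(W=1) = 1/25
Total weight = 1/240 + 1/25 = 53/1200
P(W=0 | obs) = 1/240 / 53/1200 = 5/53
P(W=1 | obs) = 1/25 / 53/1200 = 48/53

P(W=0) = 5/53, P(W=1) = 48/53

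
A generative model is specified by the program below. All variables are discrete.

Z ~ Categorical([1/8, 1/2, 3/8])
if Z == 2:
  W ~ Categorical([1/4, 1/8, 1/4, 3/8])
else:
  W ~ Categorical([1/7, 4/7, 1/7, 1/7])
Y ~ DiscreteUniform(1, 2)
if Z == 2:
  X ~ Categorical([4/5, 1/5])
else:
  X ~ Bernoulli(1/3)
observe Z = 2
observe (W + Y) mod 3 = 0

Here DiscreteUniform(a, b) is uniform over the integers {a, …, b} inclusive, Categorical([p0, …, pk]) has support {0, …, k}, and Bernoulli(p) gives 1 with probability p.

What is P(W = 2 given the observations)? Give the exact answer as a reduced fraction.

Enumerate traces; 4 have nonzero weight after conditioning:
  (Z=2, W=1, Y=2, X=0) weight 3/160
  (Z=2, W=1, Y=2, X=1) weight 3/640
  (Z=2, W=2, Y=1, X=0) weight 3/80
  (Z=2, W=2, Y=1, X=1) weight 3/320
Group by W:
  weight(W=1) = 3/128
  weight(W=2) = 3/64
Total weight = 3/128 + 3/64 = 9/128
P(W=1 | obs) = 3/128 / 9/128 = 1/3
P(W=2 | obs) = 3/64 / 9/128 = 2/3

P(W = 2 | obs) = 2/3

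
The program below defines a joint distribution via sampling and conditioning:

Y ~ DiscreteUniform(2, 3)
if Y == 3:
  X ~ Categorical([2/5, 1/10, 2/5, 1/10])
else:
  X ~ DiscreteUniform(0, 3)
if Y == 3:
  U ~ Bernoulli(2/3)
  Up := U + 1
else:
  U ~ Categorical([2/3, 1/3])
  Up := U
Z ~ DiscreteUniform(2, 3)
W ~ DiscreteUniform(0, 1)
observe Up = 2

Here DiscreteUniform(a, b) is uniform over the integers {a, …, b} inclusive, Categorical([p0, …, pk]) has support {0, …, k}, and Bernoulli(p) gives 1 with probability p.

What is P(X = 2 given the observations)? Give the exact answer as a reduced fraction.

P(X = 2 | obs) = 2/5

Enumerate traces; 16 have nonzero weight after conditioning:
  (Y=3, X=0, U=1, Z=2, W=0) weight 1/30
  (Y=3, X=0, U=1, Z=2, W=1) weight 1/30
  (Y=3, X=0, U=1, Z=3, W=0) weight 1/30
  (Y=3, X=0, U=1, Z=3, W=1) weight 1/30
  (Y=3, X=1, U=1, Z=2, W=0) weight 1/120
  (Y=3, X=1, U=1, Z=2, W=1) weight 1/120
  (Y=3, X=1, U=1, Z=3, W=0) weight 1/120
  (Y=3, X=1, U=1, Z=3, W=1) weight 1/120
  (Y=3, X=2, U=1, Z=2, W=0) weight 1/30
  (Y=3, X=3, U=1, Z=2, W=0) weight 1/120
  … 6 more
Group by X:
  weight(X=0) = 2/15
  weight(X=1) = 1/30
  weight(X=2) = 2/15
  weight(X=3) = 1/30
Total weight = 2/15 + 1/30 + 2/15 + 1/30 = 1/3
P(X=0 | obs) = 2/15 / 1/3 = 2/5
P(X=1 | obs) = 1/30 / 1/3 = 1/10
P(X=2 | obs) = 2/15 / 1/3 = 2/5
P(X=3 | obs) = 1/30 / 1/3 = 1/10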